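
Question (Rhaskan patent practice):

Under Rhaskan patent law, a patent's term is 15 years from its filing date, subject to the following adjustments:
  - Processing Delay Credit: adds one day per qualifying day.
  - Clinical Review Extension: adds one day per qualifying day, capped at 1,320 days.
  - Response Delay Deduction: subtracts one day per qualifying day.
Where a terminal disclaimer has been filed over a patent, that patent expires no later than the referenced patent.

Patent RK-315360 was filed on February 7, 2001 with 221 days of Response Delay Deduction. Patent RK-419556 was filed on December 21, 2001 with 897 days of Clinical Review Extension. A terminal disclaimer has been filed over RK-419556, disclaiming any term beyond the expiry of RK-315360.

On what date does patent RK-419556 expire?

Natural term of RK-419556:
  Base: filing + 15 years → 21 December 2016.
  Clinical Review Extension: 897 days (within the 1320-day cap) → +897 days → 6 June 2019.
Expiry of referenced patent RK-315360:
  Base: filing + 15 years → 7 February 2016.
  Response Delay Deduction: −221 days → 1 July 2015.
Terminal disclaimer: RK-419556 expires on the earlier of 6 June 2019 and 1 July 2015.

July 1, 2015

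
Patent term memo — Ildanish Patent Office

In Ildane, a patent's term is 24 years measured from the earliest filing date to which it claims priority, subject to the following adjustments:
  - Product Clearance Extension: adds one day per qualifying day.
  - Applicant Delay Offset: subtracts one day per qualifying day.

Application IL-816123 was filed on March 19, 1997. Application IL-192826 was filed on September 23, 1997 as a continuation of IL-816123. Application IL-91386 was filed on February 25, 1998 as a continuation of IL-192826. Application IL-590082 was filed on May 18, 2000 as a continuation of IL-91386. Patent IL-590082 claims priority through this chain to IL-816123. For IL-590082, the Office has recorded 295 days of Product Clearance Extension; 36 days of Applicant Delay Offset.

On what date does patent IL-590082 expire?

December 3, 2021

Earliest priority filing: 19 March 1997.
Base term: 19 March 1997 + 24 years → 19 March 2021.
Product Clearance Extension: +295 days → 8 January 2022.
Applicant Delay Offset: −36 days → 3 December 2021.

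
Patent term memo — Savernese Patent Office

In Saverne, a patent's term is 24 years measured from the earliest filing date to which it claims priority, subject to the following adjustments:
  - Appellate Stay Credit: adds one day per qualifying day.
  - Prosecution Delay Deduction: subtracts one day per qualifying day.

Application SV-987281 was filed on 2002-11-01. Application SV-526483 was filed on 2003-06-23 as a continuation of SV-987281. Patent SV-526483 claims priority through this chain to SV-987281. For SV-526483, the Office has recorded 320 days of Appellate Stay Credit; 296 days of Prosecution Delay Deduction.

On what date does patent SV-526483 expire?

2026-11-25

Earliest priority filing: 1 November 2002.
Base term: 1 November 2002 + 24 years → 1 November 2026.
Appellate Stay Credit: +320 days → 17 September 2027.
Prosecution Delay Deduction: −296 days → 25 November 2026.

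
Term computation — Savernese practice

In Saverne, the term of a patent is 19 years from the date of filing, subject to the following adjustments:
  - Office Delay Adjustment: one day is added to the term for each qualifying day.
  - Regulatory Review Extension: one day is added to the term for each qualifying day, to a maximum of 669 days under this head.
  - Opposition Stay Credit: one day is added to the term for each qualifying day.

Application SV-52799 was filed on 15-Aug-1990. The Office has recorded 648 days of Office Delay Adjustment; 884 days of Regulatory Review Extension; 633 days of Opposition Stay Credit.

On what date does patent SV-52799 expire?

December 17, 2014

Base term: filing date + 19 years → 15 August 2009.
Office Delay Adjustment: +648 days → 25 May 2011.
Regulatory Review Extension: 884 days claimed exceeds the 669-day cap, so +669 days → 24 March 2013.
Opposition Stay Credit: +633 days → 17 December 2014.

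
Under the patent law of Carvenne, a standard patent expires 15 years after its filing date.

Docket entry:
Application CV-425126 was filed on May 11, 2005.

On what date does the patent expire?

Filing date + 15 years → 11 May 2020.

2020-05-11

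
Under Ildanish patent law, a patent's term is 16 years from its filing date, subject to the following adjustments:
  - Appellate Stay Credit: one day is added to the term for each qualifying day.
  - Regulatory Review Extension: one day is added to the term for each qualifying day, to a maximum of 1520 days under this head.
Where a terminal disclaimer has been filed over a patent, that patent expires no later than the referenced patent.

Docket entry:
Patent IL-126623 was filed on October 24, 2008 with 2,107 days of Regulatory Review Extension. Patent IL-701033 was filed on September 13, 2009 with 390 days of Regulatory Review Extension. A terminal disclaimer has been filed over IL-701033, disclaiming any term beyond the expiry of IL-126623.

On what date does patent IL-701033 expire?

October 8, 2026

Natural term of IL-701033:
  Base: filing + 16 years → 13 September 2025.
  Regulatory Review Extension: 390 days (within the 1520-day cap) → +390 days → 8 October 2026.
Expiry of referenced patent IL-126623:
  Base: filing + 16 years → 24 October 2024.
  Regulatory Review Extension: 2107 days claimed exceeds the 1520-day cap, so +1520 days → 22 December 2028.
Terminal disclaimer: IL-701033 expires on the earlier of 8 October 2026 and 22 December 2028.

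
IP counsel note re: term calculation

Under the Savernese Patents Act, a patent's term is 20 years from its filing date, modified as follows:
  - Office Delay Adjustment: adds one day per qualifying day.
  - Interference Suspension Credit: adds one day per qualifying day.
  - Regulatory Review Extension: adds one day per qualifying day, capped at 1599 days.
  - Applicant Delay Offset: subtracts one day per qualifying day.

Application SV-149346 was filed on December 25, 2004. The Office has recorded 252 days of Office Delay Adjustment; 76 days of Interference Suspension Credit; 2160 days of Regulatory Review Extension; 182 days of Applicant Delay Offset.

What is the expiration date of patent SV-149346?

October 5, 2029

Base term: filing date + 20 years → 25 December 2024.
Office Delay Adjustment: +252 days → 3 September 2025.
Interference Suspension Credit: +76 days → 18 November 2025.
Regulatory Review Extension: 2160 days claimed exceeds the 1599-day cap, so +1599 days → 5 April 2030.
Applicant Delay Offset: −182 days → 5 October 2029.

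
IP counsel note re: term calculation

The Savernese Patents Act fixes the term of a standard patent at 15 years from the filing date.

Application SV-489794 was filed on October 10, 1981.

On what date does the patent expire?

1996-10-10

Filing date + 15 years → 10 October 1996.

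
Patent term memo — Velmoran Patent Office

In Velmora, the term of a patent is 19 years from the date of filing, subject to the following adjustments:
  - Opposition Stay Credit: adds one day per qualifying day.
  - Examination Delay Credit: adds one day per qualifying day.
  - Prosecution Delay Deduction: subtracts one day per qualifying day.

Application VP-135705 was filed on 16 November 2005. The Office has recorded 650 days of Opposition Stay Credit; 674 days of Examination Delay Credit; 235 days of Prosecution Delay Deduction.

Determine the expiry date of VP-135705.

2027-11-10

Base term: filing date + 19 years → 16 November 2024.
Opposition Stay Credit: +650 days → 28 August 2026.
Examination Delay Credit: +674 days → 2 July 2028.
Prosecution Delay Deduction: −235 days → 10 November 2027.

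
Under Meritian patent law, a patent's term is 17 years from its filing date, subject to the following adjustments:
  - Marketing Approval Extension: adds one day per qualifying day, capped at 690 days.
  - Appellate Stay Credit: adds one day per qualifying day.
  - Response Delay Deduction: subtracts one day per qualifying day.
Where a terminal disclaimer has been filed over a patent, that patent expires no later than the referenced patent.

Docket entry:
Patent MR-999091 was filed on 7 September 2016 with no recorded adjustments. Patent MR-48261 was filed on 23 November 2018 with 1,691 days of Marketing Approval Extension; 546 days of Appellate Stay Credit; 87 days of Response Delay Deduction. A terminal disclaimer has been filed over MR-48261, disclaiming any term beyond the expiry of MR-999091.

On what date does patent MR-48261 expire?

Natural term of MR-48261:
  Base: filing + 17 years → 23 November 2035.
  Marketing Approval Extension: 1691 days claimed exceeds the 690-day cap, so +690 days → 13 October 2037.
  Appellate Stay Credit: +546 days → 12 April 2039.
  Response Delay Deduction: −87 days → 15 January 2039.
Expiry of referenced patent MR-999091:
  Base: filing + 17 years → 7 September 2033.
Terminal disclaimer: MR-48261 expires on the earlier of 15 January 2039 and 7 September 2033.

September 7, 2033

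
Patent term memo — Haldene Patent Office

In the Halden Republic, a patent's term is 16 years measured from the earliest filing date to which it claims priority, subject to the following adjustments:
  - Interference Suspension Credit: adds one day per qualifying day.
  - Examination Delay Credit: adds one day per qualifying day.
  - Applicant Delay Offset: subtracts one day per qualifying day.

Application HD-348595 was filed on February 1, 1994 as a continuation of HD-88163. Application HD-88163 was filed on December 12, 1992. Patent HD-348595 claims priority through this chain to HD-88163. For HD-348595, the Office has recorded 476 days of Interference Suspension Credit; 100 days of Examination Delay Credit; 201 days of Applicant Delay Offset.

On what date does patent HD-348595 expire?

Earliest priority filing: 12 December 1992.
Base term: 12 December 1992 + 16 years → 12 December 2008.
Interference Suspension Credit: +476 days → 2 April 2010.
Examination Delay Credit: +100 days → 11 July 2010.
Applicant Delay Offset: −201 days → 22 December 2009.

2009-12-22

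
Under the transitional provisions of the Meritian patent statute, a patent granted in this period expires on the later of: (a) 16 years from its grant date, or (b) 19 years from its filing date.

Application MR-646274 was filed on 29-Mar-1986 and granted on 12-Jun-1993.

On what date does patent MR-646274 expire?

2009-06-12

(a) grant + 16 years → 12 June 2009.
(b) filing + 19 years → 29 March 2005.
Later of the two: 12 June 2009.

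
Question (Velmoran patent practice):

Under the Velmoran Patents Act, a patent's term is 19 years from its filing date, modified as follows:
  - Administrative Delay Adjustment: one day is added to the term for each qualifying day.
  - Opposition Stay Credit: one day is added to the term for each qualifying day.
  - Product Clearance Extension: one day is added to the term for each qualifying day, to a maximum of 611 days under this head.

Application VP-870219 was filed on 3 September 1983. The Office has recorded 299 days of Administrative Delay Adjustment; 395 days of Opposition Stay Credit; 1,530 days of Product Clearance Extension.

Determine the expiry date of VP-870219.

Base term: filing date + 19 years → 3 September 2002.
Administrative Delay Adjustment: +299 days → 29 June 2003.
Opposition Stay Credit: +395 days → 28 July 2004.
Product Clearance Extension: 1530 days claimed exceeds the 611-day cap, so +611 days → 31 March 2006.

2006-03-31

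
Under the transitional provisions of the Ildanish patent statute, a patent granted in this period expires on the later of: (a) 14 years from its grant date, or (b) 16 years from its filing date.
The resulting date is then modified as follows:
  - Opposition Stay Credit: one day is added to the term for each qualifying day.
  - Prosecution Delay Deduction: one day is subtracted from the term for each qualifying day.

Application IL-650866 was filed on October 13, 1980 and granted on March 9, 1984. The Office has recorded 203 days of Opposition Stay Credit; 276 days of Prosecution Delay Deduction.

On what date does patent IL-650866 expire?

(a) grant + 14 years → 9 March 1998.
(b) filing + 16 years → 13 October 1996.
Later of the two: 9 March 1998.
Opposition Stay Credit: +203 days → 28 September 1998.
Prosecution Delay Deduction: −276 days → 26 December 1997.

1997-12-26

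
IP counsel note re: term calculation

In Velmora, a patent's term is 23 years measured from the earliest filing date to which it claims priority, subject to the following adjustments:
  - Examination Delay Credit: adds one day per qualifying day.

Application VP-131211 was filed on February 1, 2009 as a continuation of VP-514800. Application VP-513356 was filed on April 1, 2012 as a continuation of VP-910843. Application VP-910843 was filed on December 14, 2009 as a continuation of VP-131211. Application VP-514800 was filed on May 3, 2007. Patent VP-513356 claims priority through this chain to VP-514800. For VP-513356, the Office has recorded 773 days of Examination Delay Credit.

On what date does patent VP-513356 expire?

2032-06-14

Earliest priority filing: 3 May 2007.
Base term: 3 May 2007 + 23 years → 3 May 2030.
Examination Delay Credit: +773 days → 14 June 2032.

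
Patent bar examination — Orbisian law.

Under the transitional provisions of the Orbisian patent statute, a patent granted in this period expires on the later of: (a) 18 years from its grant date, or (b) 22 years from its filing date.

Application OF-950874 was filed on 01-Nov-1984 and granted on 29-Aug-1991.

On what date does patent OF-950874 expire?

2009-08-29

(a) grant + 18 years → 29 August 2009.
(b) filing + 22 years → 1 November 2006.
Later of the two: 29 August 2009.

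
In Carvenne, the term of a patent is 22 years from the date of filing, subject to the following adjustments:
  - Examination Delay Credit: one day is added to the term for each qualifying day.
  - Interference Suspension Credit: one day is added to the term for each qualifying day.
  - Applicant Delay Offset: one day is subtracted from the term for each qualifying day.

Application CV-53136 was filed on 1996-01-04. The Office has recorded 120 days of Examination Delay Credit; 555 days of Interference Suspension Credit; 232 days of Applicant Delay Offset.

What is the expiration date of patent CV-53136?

Base term: filing date + 22 years → 4 January 2018.
Examination Delay Credit: +120 days → 4 May 2018.
Interference Suspension Credit: +555 days → 10 November 2019.
Applicant Delay Offset: −232 days → 23 March 2019.

March 23, 2019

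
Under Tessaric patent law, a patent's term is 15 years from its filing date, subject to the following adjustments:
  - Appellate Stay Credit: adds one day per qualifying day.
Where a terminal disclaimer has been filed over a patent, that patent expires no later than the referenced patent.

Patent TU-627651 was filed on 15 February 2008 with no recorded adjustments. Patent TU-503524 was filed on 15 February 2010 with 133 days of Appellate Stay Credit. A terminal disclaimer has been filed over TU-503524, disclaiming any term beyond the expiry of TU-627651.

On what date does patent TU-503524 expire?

Natural term of TU-503524:
  Base: filing + 15 years → 15 February 2025.
  Appellate Stay Credit: +133 days → 28 June 2025.
Expiry of referenced patent TU-627651:
  Base: filing + 15 years → 15 February 2023.
Terminal disclaimer: TU-503524 expires on the earlier of 28 June 2025 and 15 February 2023.

February 15, 2023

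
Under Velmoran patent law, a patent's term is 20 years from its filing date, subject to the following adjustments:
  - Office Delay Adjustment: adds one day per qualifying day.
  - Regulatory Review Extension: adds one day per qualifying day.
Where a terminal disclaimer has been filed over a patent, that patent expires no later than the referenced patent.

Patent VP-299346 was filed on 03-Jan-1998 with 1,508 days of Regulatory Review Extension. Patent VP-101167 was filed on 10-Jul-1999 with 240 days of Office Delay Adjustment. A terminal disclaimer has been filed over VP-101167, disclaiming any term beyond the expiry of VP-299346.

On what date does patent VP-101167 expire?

Natural term of VP-101167:
  Base: filing + 20 years → 10 July 2019.
  Office Delay Adjustment: +240 days → 6 March 2020.
Expiry of referenced patent VP-299346:
  Base: filing + 20 years → 3 January 2018.
  Regulatory Review Extension: +1508 days → 19 February 2022.
Terminal disclaimer: VP-101167 expires on the earlier of 6 March 2020 and 19 February 2022.

2020-03-06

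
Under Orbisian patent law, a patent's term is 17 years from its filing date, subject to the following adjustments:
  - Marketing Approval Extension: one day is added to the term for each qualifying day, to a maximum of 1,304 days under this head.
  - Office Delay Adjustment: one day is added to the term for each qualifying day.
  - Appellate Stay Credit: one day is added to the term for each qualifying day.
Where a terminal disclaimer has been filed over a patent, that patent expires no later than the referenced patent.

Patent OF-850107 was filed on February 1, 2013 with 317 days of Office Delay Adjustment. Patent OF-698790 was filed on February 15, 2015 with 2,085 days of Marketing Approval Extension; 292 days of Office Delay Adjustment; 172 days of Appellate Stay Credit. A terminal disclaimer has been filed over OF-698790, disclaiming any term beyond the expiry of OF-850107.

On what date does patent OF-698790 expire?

Natural term of OF-698790:
  Base: filing + 17 years → 15 February 2032.
  Marketing Approval Extension: 2085 days claimed exceeds the 1304-day cap, so +1304 days → 11 September 2035.
  Office Delay Adjustment: +292 days → 29 June 2036.
  Appellate Stay Credit: +172 days → 18 December 2036.
Expiry of referenced patent OF-850107:
  Base: filing + 17 years → 1 February 2030.
  Office Delay Adjustment: +317 days → 15 December 2030.
Terminal disclaimer: OF-698790 expires on the earlier of 18 December 2036 and 15 December 2030.

2030-12-15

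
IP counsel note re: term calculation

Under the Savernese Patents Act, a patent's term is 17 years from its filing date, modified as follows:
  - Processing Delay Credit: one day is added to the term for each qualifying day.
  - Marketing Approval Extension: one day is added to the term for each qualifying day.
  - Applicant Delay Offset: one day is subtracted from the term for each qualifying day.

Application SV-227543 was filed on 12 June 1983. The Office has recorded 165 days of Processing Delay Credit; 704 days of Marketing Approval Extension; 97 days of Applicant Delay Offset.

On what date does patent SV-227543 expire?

July 24, 2002

Base term: filing date + 17 years → 12 June 2000.
Processing Delay Credit: +165 days → 24 November 2000.
Marketing Approval Extension: +704 days → 29 October 2002.
Applicant Delay Offset: −97 days → 24 July 2002.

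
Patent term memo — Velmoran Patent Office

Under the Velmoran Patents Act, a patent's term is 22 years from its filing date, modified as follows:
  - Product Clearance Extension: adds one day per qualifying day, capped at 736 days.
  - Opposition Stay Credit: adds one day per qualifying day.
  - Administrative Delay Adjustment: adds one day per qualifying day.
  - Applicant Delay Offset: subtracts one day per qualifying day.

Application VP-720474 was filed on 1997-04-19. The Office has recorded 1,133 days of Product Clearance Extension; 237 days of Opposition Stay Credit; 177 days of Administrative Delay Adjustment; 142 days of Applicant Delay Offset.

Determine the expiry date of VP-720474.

Base term: filing date + 22 years → 19 April 2019.
Product Clearance Extension: 1133 days claimed exceeds the 736-day cap, so +736 days → 24 April 2021.
Opposition Stay Credit: +237 days → 17 December 2021.
Administrative Delay Adjustment: +177 days → 12 June 2022.
Applicant Delay Offset: −142 days → 21 January 2022.

2022-01-21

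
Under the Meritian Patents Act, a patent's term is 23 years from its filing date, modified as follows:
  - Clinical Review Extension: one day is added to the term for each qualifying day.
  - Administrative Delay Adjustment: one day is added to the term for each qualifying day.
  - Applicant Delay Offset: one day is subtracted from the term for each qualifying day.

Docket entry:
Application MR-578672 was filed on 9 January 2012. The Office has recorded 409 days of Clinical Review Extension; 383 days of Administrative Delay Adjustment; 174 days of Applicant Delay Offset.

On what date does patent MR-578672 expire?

Base term: filing date + 23 years → 9 January 2035.
Clinical Review Extension: +409 days → 22 February 2036.
Administrative Delay Adjustment: +383 days → 11 March 2037.
Applicant Delay Offset: −174 days → 18 September 2036.

2036-09-18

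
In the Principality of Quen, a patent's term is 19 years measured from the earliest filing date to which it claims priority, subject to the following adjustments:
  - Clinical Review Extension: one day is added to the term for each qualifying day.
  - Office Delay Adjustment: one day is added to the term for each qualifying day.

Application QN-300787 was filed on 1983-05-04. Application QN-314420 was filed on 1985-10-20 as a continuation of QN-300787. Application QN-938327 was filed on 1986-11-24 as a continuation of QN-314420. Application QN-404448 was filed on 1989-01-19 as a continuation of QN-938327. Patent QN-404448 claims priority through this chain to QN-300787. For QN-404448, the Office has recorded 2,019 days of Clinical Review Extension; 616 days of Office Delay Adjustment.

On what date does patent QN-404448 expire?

Earliest priority filing: 4 May 1983.
Base term: 4 May 1983 + 19 years → 4 May 2002.
Clinical Review Extension: +2019 days → 13 November 2007.
Office Delay Adjustment: +616 days → 21 July 2009.

July 21, 2009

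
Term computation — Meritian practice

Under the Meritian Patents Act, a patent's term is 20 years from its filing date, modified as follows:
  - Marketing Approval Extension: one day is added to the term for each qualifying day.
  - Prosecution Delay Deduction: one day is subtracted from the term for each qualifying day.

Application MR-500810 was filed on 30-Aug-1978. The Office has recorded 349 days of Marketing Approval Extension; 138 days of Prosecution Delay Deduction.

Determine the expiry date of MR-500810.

Base term: filing date + 20 years → 30 August 1998.
Marketing Approval Extension: +349 days → 14 August 1999.
Prosecution Delay Deduction: −138 days → 29 March 1999.

March 29, 1999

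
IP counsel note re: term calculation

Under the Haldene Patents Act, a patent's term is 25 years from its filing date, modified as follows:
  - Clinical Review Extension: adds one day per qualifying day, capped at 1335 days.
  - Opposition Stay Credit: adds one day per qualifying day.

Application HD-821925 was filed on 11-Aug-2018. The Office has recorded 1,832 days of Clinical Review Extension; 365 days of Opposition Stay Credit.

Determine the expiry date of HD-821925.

April 6, 2048

Base term: filing date + 25 years → 11 August 2043.
Clinical Review Extension: 1832 days claimed exceeds the 1335-day cap, so +1335 days → 7 April 2047.
Opposition Stay Credit: +365 days → 6 April 2048.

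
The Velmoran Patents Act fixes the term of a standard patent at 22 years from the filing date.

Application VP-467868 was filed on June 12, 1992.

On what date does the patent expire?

Filing date + 22 years → 12 June 2014.

June 12, 2014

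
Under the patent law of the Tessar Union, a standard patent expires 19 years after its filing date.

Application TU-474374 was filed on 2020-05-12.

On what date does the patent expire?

2039-05-12

Filing date + 19 years → 12 May 2039.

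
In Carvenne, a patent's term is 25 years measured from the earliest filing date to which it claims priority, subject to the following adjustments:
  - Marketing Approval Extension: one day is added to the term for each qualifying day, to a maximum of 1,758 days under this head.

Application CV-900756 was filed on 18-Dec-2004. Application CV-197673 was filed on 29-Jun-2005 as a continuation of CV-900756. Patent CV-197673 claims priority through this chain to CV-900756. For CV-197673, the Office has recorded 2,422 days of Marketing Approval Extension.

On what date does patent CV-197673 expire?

Earliest priority filing: 18 December 2004.
Base term: 18 December 2004 + 25 years → 18 December 2029.
Marketing Approval Extension: 2422 days claimed exceeds the 1758-day cap, so +1758 days → 11 October 2034.

October 11, 2034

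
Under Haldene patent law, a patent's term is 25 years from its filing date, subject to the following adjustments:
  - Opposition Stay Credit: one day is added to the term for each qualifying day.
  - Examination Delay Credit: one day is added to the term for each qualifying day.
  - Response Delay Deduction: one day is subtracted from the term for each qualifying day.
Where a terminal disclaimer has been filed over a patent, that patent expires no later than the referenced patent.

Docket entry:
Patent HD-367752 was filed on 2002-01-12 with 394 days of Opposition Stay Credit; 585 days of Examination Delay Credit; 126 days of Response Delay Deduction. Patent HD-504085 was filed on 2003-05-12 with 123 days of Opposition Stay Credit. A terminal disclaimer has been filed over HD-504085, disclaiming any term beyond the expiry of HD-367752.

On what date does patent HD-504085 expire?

September 12, 2028

Natural term of HD-504085:
  Base: filing + 25 years → 12 May 2028.
  Opposition Stay Credit: +123 days → 12 September 2028.
Expiry of referenced patent HD-367752:
  Base: filing + 25 years → 12 January 2027.
  Opposition Stay Credit: +394 days → 10 February 2028.
  Examination Delay Credit: +585 days → 17 September 2029.
  Response Delay Deduction: −126 days → 14 May 2029.
Terminal disclaimer: HD-504085 expires on the earlier of 12 September 2028 and 14 May 2029.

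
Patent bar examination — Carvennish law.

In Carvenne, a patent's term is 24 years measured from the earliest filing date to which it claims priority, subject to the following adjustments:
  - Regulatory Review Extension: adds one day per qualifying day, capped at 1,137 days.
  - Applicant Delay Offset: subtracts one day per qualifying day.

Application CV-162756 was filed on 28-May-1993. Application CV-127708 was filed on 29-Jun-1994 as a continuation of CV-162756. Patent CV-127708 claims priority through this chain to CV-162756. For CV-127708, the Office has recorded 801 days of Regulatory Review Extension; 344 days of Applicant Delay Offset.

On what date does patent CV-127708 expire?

Earliest priority filing: 28 May 1993.
Base term: 28 May 1993 + 24 years → 28 May 2017.
Regulatory Review Extension: 801 days (within the 1137-day cap) → +801 days → 7 August 2019.
Applicant Delay Offset: −344 days → 28 August 2018.

August 28, 2018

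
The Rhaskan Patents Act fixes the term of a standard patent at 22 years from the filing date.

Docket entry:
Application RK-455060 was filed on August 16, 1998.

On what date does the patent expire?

Filing date + 22 years → 16 August 2020.

2020-08-16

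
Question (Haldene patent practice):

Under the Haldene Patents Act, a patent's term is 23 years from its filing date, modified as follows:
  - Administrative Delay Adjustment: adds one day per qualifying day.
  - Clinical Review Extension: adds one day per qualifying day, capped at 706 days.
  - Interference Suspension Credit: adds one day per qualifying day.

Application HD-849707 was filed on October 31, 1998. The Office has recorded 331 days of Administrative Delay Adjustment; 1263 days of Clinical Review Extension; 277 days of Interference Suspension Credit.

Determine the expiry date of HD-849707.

Base term: filing date + 23 years → 31 October 2021.
Administrative Delay Adjustment: +331 days → 27 September 2022.
Clinical Review Extension: 1263 days claimed exceeds the 706-day cap, so +706 days → 2 September 2024.
Interference Suspension Credit: +277 days → 6 June 2025.

2025-06-06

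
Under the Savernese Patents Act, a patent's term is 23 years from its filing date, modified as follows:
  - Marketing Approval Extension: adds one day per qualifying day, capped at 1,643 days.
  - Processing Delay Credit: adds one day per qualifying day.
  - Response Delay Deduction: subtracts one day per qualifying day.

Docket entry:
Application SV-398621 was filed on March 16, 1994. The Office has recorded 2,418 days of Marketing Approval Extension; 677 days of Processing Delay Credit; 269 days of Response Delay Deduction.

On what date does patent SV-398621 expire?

Base term: filing date + 23 years → 16 March 2017.
Marketing Approval Extension: 2418 days claimed exceeds the 1643-day cap, so +1643 days → 14 September 2021.
Processing Delay Credit: +677 days → 23 July 2023.
Response Delay Deduction: −269 days → 27 October 2022.

2022-10-27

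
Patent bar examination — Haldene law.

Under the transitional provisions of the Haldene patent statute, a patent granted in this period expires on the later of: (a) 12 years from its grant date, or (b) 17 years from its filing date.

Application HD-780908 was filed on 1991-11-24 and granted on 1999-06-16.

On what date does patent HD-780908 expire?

(a) grant + 12 years → 16 June 2011.
(b) filing + 17 years → 24 November 2008.
Later of the two: 16 June 2011.

June 16, 2011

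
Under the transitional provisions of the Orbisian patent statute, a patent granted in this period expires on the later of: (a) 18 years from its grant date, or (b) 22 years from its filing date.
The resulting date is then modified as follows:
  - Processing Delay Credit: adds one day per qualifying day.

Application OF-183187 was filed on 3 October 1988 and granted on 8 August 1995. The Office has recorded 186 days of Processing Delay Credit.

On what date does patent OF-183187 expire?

(a) grant + 18 years → 8 August 2013.
(b) filing + 22 years → 3 October 2010.
Later of the two: 8 August 2013.
Processing Delay Credit: +186 days → 10 February 2014.

2014-02-10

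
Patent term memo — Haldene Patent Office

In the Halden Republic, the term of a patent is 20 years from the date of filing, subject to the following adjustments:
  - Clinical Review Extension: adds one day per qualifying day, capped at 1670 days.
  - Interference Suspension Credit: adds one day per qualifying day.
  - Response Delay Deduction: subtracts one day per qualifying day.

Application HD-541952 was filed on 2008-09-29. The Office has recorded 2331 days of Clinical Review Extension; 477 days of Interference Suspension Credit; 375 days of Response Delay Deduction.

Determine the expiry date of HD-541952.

Base term: filing date + 20 years → 29 September 2028.
Clinical Review Extension: 2331 days claimed exceeds the 1670-day cap, so +1670 days → 26 April 2033.
Interference Suspension Credit: +477 days → 16 August 2034.
Response Delay Deduction: −375 days → 6 August 2033.

August 6, 2033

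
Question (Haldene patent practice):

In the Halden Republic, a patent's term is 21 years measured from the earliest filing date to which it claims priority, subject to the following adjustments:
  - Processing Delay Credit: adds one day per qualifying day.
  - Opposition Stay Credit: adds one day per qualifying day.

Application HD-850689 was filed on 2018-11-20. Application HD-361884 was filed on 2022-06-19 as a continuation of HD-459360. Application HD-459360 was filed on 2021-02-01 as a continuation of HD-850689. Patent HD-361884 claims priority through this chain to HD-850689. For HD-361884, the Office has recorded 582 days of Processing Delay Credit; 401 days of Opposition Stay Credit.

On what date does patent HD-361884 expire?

2042-07-30

Earliest priority filing: 20 November 2018.
Base term: 20 November 2018 + 21 years → 20 November 2039.
Processing Delay Credit: +582 days → 24 June 2041.
Opposition Stay Credit: +401 days → 30 July 2042.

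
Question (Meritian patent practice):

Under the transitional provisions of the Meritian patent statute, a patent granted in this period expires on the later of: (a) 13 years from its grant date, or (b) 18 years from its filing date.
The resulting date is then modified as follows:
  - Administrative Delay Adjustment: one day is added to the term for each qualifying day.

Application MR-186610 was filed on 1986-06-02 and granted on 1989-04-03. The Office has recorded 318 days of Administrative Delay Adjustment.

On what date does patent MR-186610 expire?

2005-04-16

(a) grant + 13 years → 3 April 2002.
(b) filing + 18 years → 2 June 2004.
Later of the two: 2 June 2004.
Administrative Delay Adjustment: +318 days → 16 April 2005.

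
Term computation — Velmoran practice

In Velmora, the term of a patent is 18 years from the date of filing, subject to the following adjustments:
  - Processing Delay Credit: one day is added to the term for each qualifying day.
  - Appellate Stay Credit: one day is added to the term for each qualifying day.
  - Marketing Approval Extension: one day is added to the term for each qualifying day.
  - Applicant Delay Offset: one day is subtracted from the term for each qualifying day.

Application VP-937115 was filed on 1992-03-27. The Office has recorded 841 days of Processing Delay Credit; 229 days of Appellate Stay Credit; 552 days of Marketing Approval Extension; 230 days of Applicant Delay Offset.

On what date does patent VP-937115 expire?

Base term: filing date + 18 years → 27 March 2010.
Processing Delay Credit: +841 days → 15 July 2012.
Appellate Stay Credit: +229 days → 1 March 2013.
Marketing Approval Extension: +552 days → 4 September 2014.
Applicant Delay Offset: −230 days → 17 January 2014.

January 17, 2014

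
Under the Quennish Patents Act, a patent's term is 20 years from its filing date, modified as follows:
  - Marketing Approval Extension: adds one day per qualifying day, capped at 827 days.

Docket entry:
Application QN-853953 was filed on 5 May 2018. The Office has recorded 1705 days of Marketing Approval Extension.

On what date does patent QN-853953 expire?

Base term: filing date + 20 years → 5 May 2038.
Marketing Approval Extension: 1705 days claimed exceeds the 827-day cap, so +827 days → 9 August 2040.

August 9, 2040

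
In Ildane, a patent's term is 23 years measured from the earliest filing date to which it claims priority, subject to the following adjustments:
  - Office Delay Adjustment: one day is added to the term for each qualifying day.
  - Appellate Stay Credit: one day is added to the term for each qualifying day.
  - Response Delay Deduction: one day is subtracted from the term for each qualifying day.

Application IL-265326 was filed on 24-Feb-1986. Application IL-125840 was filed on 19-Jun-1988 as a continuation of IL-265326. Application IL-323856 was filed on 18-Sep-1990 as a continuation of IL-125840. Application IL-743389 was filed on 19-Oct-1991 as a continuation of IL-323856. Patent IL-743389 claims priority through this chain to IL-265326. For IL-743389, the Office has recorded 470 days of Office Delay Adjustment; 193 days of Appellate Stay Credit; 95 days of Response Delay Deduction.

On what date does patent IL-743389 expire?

Earliest priority filing: 24 February 1986.
Base term: 24 February 1986 + 23 years → 24 February 2009.
Office Delay Adjustment: +470 days → 9 June 2010.
Appellate Stay Credit: +193 days → 19 December 2010.
Response Delay Deduction: −95 days → 15 September 2010.

September 15, 2010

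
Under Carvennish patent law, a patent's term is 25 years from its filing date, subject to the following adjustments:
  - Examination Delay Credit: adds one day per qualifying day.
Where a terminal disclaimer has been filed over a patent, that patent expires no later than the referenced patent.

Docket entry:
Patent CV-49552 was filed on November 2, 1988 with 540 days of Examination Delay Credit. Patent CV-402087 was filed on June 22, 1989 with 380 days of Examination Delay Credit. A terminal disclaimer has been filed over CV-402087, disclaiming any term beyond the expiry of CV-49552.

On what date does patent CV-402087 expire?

Natural term of CV-402087:
  Base: filing + 25 years → 22 June 2014.
  Examination Delay Credit: +380 days → 7 July 2015.
Expiry of referenced patent CV-49552:
  Base: filing + 25 years → 2 November 2013.
  Examination Delay Credit: +540 days → 26 April 2015.
Terminal disclaimer: CV-402087 expires on the earlier of 7 July 2015 and 26 April 2015.

2015-04-26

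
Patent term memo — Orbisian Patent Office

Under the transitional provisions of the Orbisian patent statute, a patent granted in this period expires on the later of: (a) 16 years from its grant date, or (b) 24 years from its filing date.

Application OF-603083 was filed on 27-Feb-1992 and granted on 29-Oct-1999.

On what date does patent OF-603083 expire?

(a) grant + 16 years → 29 October 2015.
(b) filing + 24 years → 27 February 2016.
Later of the two: 27 February 2016.

February 27, 2016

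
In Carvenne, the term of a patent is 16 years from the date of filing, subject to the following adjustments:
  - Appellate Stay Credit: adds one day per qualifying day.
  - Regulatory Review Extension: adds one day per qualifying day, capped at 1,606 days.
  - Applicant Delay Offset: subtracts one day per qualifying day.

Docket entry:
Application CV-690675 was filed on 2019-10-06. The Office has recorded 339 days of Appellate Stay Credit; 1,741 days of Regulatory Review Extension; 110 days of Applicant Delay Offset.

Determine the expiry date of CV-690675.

Base term: filing date + 16 years → 6 October 2035.
Appellate Stay Credit: +339 days → 9 September 2036.
Regulatory Review Extension: 1741 days claimed exceeds the 1606-day cap, so +1606 days → 1 February 2041.
Applicant Delay Offset: −110 days → 14 October 2040.

October 14, 2040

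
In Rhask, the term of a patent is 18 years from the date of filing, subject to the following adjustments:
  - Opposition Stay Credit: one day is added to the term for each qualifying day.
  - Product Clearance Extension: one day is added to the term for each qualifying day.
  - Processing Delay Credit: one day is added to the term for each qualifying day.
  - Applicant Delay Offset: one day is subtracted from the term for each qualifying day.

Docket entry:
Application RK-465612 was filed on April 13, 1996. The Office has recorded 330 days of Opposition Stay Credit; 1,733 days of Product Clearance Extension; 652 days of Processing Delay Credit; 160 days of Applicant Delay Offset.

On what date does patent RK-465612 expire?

Base term: filing date + 18 years → 13 April 2014.
Opposition Stay Credit: +330 days → 9 March 2015.
Product Clearance Extension: +1733 days → 6 December 2019.
Processing Delay Credit: +652 days → 18 September 2021.
Applicant Delay Offset: −160 days → 11 April 2021.

April 11, 2021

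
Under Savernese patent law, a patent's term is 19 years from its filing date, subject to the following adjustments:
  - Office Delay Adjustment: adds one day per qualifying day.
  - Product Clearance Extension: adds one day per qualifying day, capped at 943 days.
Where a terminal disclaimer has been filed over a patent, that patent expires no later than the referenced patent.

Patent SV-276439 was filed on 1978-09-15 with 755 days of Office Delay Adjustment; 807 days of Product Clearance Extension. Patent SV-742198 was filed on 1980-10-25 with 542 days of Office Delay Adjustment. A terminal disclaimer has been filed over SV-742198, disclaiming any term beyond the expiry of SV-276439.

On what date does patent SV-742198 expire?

2001-04-19

Natural term of SV-742198:
  Base: filing + 19 years → 25 October 1999.
  Office Delay Adjustment: +542 days → 19 April 2001.
Expiry of referenced patent SV-276439:
  Base: filing + 19 years → 15 September 1997.
  Office Delay Adjustment: +755 days → 10 October 1999.
  Product Clearance Extension: 807 days (within the 943-day cap) → +807 days → 25 December 2001.
Terminal disclaimer: SV-742198 expires on the earlier of 19 April 2001 and 25 December 2001.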